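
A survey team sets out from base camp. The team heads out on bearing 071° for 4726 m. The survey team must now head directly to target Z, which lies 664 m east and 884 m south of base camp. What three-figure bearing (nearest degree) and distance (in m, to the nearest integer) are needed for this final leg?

Leg 1 (071°, 4726 m): east 4726 sin 71° = 4468.52, north 4726 cos 71° = 1538.64
Current position: (4468.52, 1538.64). Target: (664, -884). Remaining: Δeast = -3804.52, Δnorth = -2422.64.
Bearing = atan2(-3804.52, -2422.64) mod 360° = 237.51°; distance = √((-3804.52)² + (-2422.64)²) = 4510.381 m.

238°, 4510 m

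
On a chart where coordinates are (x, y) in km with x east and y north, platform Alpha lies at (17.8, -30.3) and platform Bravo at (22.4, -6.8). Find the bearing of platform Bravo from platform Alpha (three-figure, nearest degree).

Δeast = 22.4 − 17.8 = 4.60; Δnorth = -6.8 − -30.3 = 23.50.
Bearing = atan2(Δeast, Δnorth) mod 360° = 11.08° ≈ 011°.

011°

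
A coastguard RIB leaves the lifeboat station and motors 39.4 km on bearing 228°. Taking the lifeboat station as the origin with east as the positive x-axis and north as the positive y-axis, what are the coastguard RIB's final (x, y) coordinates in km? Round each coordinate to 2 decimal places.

Leg 1 (228°, 39.4 km): east 39.4 sin 228° = -29.28, north 39.4 cos 228° = -26.36
Summing: -29.28 km east, -26.36 km north → (-29.28, -26.36).

(-29.28, -26.36)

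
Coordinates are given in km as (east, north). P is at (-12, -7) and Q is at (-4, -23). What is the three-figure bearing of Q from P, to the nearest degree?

153°

Δeast = -4 − -12 = 8.00; Δnorth = -23 − -7 = -16.00.
Bearing = atan2(Δeast, Δnorth) mod 360° = 153.43° ≈ 153°.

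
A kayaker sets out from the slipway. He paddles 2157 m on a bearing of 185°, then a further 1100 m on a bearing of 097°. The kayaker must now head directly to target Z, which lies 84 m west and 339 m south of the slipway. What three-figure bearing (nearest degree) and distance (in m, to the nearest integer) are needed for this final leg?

333°, 2180 m

Leg 1 (185°, 2157 m): east 2157 sin 185° = -187.99, north 2157 cos 185° = -2148.79
Leg 2 (097°, 1100 m): east 1100 sin 97° = 1091.80, north 1100 cos 97° = -134.06
Current position: (903.81, -2282.85). Target: (-84, -339). Remaining: Δeast = -987.81, Δnorth = 1943.85.
Bearing = atan2(-987.81, 1943.85) mod 360° = 333.06°; distance = √((-987.81)² + (1943.85)²) = 2180.437 m.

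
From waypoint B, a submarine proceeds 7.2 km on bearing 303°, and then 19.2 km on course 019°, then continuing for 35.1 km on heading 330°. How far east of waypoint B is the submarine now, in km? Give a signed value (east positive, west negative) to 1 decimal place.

-17.3 km

Leg 1 (303°, 7.2 km): east 7.2 sin 303° = -6.04, north 7.2 cos 303° = 3.92
Leg 2 (019°, 19.2 km): east 19.2 sin 19° = 6.25, north 19.2 cos 19° = 18.15
Leg 3 (330°, 35.1 km): east 35.1 sin 330° = -17.55, north 35.1 cos 330° = 30.40
Net east component: -17.34 km.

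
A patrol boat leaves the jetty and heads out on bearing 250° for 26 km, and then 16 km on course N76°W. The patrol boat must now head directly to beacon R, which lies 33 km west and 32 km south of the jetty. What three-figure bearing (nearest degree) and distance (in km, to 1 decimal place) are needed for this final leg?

166°, 27.9 km

Leg 1 (250°, 26 km): east 26 sin 250° = -24.43, north 26 cos 250° = -8.89
Leg 2 (N76°W, 16 km): east 16 sin 284° = -15.52, north 16 cos 284° = 3.87
Current position: (-39.96, -5.02). Target: (-33, -32). Remaining: Δeast = 6.96, Δnorth = -26.98.
Bearing = atan2(6.96, -26.98) mod 360° = 165.54°; distance = √((6.96)² + (-26.98)²) = 27.861 km.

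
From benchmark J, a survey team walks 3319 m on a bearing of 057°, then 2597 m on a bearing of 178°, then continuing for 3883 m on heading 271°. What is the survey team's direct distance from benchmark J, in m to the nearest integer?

1239 m

Leg 1 (057°, 3319 m): east 3319 sin 57° = 2783.55, north 3319 cos 57° = 1807.66
Leg 2 (178°, 2597 m): east 2597 sin 178° = 90.63, north 2597 cos 178° = -2595.42
Leg 3 (271°, 3883 m): east 3883 sin 271° = -3882.41, north 3883 cos 271° = 67.77
Net: -1008.23 east, -719.99 north. Distance = √((-1008.23)² + (-719.99)²) = 1238.916 m.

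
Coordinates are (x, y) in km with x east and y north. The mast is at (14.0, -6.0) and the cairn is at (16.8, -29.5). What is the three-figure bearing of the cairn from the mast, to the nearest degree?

Δeast = 16.8 − 14.0 = 2.80; Δnorth = -29.5 − -6.0 = -23.50.
Bearing = atan2(Δeast, Δnorth) mod 360° = 173.21° ≈ 173°.

173°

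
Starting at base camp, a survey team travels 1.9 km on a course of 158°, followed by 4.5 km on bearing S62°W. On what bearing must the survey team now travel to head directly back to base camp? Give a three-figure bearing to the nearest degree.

Leg 1 (158°, 1.9 km): east 1.9 sin 158° = 0.71, north 1.9 cos 158° = -1.76
Leg 2 (S62°W, 4.5 km): east 4.5 sin 242° = -3.97, north 4.5 cos 242° = -2.11
Net displacement: -3.26 east, -3.87 north. Direction back to start is (3.26, 3.87): bearing = atan2(3.26, 3.87) mod 360° = 40.09° ≈ 040°.

040°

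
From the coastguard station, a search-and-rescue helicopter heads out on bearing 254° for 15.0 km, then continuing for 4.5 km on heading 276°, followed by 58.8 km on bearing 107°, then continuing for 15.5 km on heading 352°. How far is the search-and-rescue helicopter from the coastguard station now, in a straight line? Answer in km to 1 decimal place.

Leg 1 (254°, 15.0 km): east 15.0 sin 254° = -14.42, north 15.0 cos 254° = -4.13
Leg 2 (276°, 4.5 km): east 4.5 sin 276° = -4.48, north 4.5 cos 276° = 0.47
Leg 3 (107°, 58.8 km): east 58.8 sin 107° = 56.23, north 58.8 cos 107° = -17.19
Leg 4 (352°, 15.5 km): east 15.5 sin 352° = -2.16, north 15.5 cos 352° = 15.35
Net: 35.18 east, -5.51 north. Distance = √((35.18)² + (-5.51)²) = 35.608 km.

35.6 km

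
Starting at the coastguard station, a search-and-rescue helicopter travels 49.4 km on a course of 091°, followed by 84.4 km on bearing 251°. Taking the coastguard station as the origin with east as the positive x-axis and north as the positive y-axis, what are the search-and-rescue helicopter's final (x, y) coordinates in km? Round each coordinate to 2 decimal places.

(-30.41, -28.34)

Leg 1 (091°, 49.4 km): east 49.4 sin 91° = 49.39, north 49.4 cos 91° = -0.86
Leg 2 (251°, 84.4 km): east 84.4 sin 251° = -79.80, north 84.4 cos 251° = -27.48
Summing: -30.41 km east, -28.34 km north → (-30.41, -28.34).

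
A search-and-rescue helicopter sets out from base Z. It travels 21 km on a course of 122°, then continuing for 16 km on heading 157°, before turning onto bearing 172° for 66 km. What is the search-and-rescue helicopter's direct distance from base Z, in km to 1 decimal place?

97.1 km

Leg 1 (122°, 21 km): east 21 sin 122° = 17.81, north 21 cos 122° = -11.13
Leg 2 (157°, 16 km): east 16 sin 157° = 6.25, north 16 cos 157° = -14.73
Leg 3 (172°, 66 km): east 66 sin 172° = 9.19, north 66 cos 172° = -65.36
Net: 33.25 east, -91.21 north. Distance = √((33.25)² + (-91.21)²) = 97.084 km.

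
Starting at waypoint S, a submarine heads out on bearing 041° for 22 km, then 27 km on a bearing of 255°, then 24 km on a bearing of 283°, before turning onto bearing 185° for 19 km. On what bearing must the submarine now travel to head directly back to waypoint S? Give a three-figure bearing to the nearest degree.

084°

Leg 1 (041°, 22 km): east 22 sin 41° = 14.43, north 22 cos 41° = 16.60
Leg 2 (255°, 27 km): east 27 sin 255° = -26.08, north 27 cos 255° = -6.99
Leg 3 (283°, 24 km): east 24 sin 283° = -23.38, north 24 cos 283° = 5.40
Leg 4 (185°, 19 km): east 19 sin 185° = -1.66, north 19 cos 185° = -18.93
Net displacement: -36.69 east, -3.91 north. Direction back to start is (36.69, 3.91): bearing = atan2(36.69, 3.91) mod 360° = 83.91° ≈ 084°.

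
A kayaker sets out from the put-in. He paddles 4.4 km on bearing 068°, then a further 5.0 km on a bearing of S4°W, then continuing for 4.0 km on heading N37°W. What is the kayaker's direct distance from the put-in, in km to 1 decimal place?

Leg 1 (068°, 4.4 km): east 4.4 sin 68° = 4.08, north 4.4 cos 68° = 1.65
Leg 2 (S4°W, 5.0 km): east 5.0 sin 184° = -0.35, north 5.0 cos 184° = -4.99
Leg 3 (N37°W, 4.0 km): east 4.0 sin 323° = -2.41, north 4.0 cos 323° = 3.19
Net: 1.32 east, -0.15 north. Distance = √((1.32)² + (-0.15)²) = 1.331 km.

1.3 km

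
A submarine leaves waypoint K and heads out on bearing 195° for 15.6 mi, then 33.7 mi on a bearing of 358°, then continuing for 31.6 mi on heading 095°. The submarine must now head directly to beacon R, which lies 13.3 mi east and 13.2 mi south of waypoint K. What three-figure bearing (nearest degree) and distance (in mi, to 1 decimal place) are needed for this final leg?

Leg 1 (195°, 15.6 mi): east 15.6 sin 195° = -4.04, north 15.6 cos 195° = -15.07
Leg 2 (358°, 33.7 mi): east 33.7 sin 358° = -1.18, north 33.7 cos 358° = 33.68
Leg 3 (095°, 31.6 mi): east 31.6 sin 95° = 31.48, north 31.6 cos 95° = -2.75
Current position: (26.27, 15.86). Target: (13.3, -13.2). Remaining: Δeast = -12.97, Δnorth = -29.06.
Bearing = atan2(-12.97, -29.06) mod 360° = 204.05°; distance = √((-12.97)² + (-29.06)²) = 31.819 mi.

204°, 31.8 mi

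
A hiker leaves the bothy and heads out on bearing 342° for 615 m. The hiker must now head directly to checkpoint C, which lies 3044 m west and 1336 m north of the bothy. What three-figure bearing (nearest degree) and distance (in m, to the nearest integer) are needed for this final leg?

285°, 2951 m

Leg 1 (342°, 615 m): east 615 sin 342° = -190.05, north 615 cos 342° = 584.90
Current position: (-190.05, 584.90). Target: (-3044, 1336). Remaining: Δeast = -2853.95, Δnorth = 751.10.
Bearing = atan2(-2853.95, 751.10) mod 360° = 284.74°; distance = √((-2853.95)² + (751.10)²) = 2951.137 m.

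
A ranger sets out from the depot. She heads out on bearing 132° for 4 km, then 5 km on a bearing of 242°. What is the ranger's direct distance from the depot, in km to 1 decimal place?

Leg 1 (132°, 4 km): east 4 sin 132° = 2.97, north 4 cos 132° = -2.68
Leg 2 (242°, 5 km): east 5 sin 242° = -4.41, north 5 cos 242° = -2.35
Net: -1.44 east, -5.02 north. Distance = √((-1.44)² + (-5.02)²) = 5.227 km.

5.2 km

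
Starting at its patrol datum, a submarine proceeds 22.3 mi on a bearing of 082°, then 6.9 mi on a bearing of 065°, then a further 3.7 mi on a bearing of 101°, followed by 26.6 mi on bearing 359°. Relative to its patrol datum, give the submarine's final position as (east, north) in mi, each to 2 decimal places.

Leg 1 (082°, 22.3 mi): east 22.3 sin 82° = 22.08, north 22.3 cos 82° = 3.10
Leg 2 (065°, 6.9 mi): east 6.9 sin 65° = 6.25, north 6.9 cos 65° = 2.92
Leg 3 (101°, 3.7 mi): east 3.7 sin 101° = 3.63, north 3.7 cos 101° = -0.71
Leg 4 (359°, 26.6 mi): east 26.6 sin 359° = -0.46, north 26.6 cos 359° = 26.60
Summing: 31.50 mi east, 31.91 mi north → (31.50, 31.91).

(31.50, 31.91)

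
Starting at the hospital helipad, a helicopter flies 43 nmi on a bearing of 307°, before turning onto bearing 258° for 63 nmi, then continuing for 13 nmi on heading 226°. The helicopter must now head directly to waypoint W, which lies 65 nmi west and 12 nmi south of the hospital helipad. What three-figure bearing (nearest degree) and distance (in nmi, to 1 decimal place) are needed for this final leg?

Leg 1 (307°, 43 nmi): east 43 sin 307° = -34.34, north 43 cos 307° = 25.88
Leg 2 (258°, 63 nmi): east 63 sin 258° = -61.62, north 63 cos 258° = -13.10
Leg 3 (226°, 13 nmi): east 13 sin 226° = -9.35, north 13 cos 226° = -9.03
Current position: (-105.32, 3.75). Target: (-65, -12). Remaining: Δeast = 40.32, Δnorth = -15.75.
Bearing = atan2(40.32, -15.75) mod 360° = 111.34°; distance = √((40.32)² + (-15.75)²) = 43.283 nmi.

111°, 43.3 nmi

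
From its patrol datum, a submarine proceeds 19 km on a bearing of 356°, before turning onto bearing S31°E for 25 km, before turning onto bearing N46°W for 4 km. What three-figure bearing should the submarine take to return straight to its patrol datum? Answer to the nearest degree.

268°

Leg 1 (356°, 19 km): east 19 sin 356° = -1.33, north 19 cos 356° = 18.95
Leg 2 (S31°E, 25 km): east 25 sin 149° = 12.88, north 25 cos 149° = -21.43
Leg 3 (N46°W, 4 km): east 4 sin 314° = -2.88, north 4 cos 314° = 2.78
Net displacement: 8.67 east, 0.30 north. Direction back to start is (-8.67, -0.30): bearing = atan2(-8.67, -0.30) mod 360° = 268.00° ≈ 268°.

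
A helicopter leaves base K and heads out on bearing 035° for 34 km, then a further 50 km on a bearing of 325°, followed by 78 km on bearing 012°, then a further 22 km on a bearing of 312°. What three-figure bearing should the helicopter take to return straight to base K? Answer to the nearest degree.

177°

Leg 1 (035°, 34 km): east 34 sin 35° = 19.50, north 34 cos 35° = 27.85
Leg 2 (325°, 50 km): east 50 sin 325° = -28.68, north 50 cos 325° = 40.96
Leg 3 (012°, 78 km): east 78 sin 12° = 16.22, north 78 cos 12° = 76.30
Leg 4 (312°, 22 km): east 22 sin 312° = -16.35, north 22 cos 312° = 14.72
Net displacement: -9.31 east, 159.83 north. Direction back to start is (9.31, -159.83): bearing = atan2(9.31, -159.83) mod 360° = 176.67° ≈ 177°.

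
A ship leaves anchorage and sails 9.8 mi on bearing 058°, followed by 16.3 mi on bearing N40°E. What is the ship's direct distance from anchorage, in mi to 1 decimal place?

Leg 1 (058°, 9.8 mi): east 9.8 sin 58° = 8.31, north 9.8 cos 58° = 5.19
Leg 2 (N40°E, 16.3 mi): east 16.3 sin 40° = 10.48, north 16.3 cos 40° = 12.49
Net: 18.79 east, 17.68 north. Distance = √((18.79)² + (17.68)²) = 25.799 mi.

25.8 mi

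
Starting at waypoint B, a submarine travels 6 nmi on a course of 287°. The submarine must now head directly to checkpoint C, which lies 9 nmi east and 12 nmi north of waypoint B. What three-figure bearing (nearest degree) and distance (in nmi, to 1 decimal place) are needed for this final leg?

055°, 17.9 nmi

Leg 1 (287°, 6 nmi): east 6 sin 287° = -5.74, north 6 cos 287° = 1.75
Current position: (-5.74, 1.75). Target: (9, 12). Remaining: Δeast = 14.74, Δnorth = 10.25.
Bearing = atan2(14.74, 10.25) mod 360° = 55.19°; distance = √((14.74)² + (10.25)²) = 17.949 nmi.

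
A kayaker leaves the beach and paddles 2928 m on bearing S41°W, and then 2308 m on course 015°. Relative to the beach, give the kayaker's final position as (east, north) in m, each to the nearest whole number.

Leg 1 (S41°W, 2928 m): east 2928 sin 221° = -1920.94, north 2928 cos 221° = -2209.79
Leg 2 (015°, 2308 m): east 2308 sin 15° = 597.35, north 2308 cos 15° = 2229.36
Summing: -1323.59 m east, 19.57 m north → (-1324, 20).

(-1324, 20)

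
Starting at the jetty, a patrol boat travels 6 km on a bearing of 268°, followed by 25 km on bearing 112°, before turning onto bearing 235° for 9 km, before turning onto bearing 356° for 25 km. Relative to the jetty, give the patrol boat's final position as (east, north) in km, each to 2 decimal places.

Leg 1 (268°, 6 km): east 6 sin 268° = -6.00, north 6 cos 268° = -0.21
Leg 2 (112°, 25 km): east 25 sin 112° = 23.18, north 25 cos 112° = -9.37
Leg 3 (235°, 9 km): east 9 sin 235° = -7.37, north 9 cos 235° = -5.16
Leg 4 (356°, 25 km): east 25 sin 356° = -1.74, north 25 cos 356° = 24.94
Summing: 8.07 km east, 10.20 km north → (8.07, 10.20).

(8.07, 10.20)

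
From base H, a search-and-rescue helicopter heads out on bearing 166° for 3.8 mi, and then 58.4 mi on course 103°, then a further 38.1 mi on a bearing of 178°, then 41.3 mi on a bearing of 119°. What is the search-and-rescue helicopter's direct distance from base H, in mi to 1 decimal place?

121.2 mi

Leg 1 (166°, 3.8 mi): east 3.8 sin 166° = 0.92, north 3.8 cos 166° = -3.69
Leg 2 (103°, 58.4 mi): east 58.4 sin 103° = 56.90, north 58.4 cos 103° = -13.14
Leg 3 (178°, 38.1 mi): east 38.1 sin 178° = 1.33, north 38.1 cos 178° = -38.08
Leg 4 (119°, 41.3 mi): east 41.3 sin 119° = 36.12, north 41.3 cos 119° = -20.02
Net: 95.27 east, -74.92 north. Distance = √((95.27)² + (-74.92)²) = 121.205 mi.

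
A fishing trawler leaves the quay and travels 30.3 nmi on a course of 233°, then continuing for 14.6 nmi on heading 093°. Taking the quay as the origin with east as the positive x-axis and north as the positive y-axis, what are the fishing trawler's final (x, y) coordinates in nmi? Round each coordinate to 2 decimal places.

Leg 1 (233°, 30.3 nmi): east 30.3 sin 233° = -24.20, north 30.3 cos 233° = -18.23
Leg 2 (093°, 14.6 nmi): east 14.6 sin 93° = 14.58, north 14.6 cos 93° = -0.76
Summing: -9.62 nmi east, -19.00 nmi north → (-9.62, -19.00).

(-9.62, -19.00)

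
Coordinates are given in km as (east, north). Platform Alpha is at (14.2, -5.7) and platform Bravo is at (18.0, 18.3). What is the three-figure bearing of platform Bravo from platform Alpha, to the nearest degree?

009°

Δeast = 18.0 − 14.2 = 3.80; Δnorth = 18.3 − -5.7 = 24.00.
Bearing = atan2(Δeast, Δnorth) mod 360° = 9.00° ≈ 009°.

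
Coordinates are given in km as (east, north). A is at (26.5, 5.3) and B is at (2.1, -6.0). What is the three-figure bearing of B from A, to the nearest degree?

245°

Δeast = 2.1 − 26.5 = -24.40; Δnorth = -6.0 − 5.3 = -11.30.
Bearing = atan2(Δeast, Δnorth) mod 360° = 245.15° ≈ 245°.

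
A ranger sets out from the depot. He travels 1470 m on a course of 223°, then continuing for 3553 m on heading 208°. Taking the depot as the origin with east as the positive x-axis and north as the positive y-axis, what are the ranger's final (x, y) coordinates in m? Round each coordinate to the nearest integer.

Leg 1 (223°, 1470 m): east 1470 sin 223° = -1002.54, north 1470 cos 223° = -1075.09
Leg 2 (208°, 3553 m): east 3553 sin 208° = -1668.03, north 3553 cos 208° = -3137.11
Summing: -2670.57 m east, -4212.20 m north → (-2671, -4212).

(-2671, -4212)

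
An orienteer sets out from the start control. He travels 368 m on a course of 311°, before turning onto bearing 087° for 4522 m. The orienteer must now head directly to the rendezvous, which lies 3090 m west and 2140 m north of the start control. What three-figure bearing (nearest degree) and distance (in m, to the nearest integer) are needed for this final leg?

Leg 1 (311°, 368 m): east 368 sin 311° = -277.73, north 368 cos 311° = 241.43
Leg 2 (087°, 4522 m): east 4522 sin 87° = 4515.80, north 4522 cos 87° = 236.66
Current position: (4238.07, 478.09). Target: (-3090, 2140). Remaining: Δeast = -7328.07, Δnorth = 1661.91.
Bearing = atan2(-7328.07, 1661.91) mod 360° = 282.78°; distance = √((-7328.07)² + (1661.91)²) = 7514.156 m.

283°, 7514 m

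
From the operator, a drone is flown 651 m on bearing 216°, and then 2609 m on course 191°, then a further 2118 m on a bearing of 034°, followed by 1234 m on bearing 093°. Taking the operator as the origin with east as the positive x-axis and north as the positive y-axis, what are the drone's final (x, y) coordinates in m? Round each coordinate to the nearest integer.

(1536, -1396)

Leg 1 (216°, 651 m): east 651 sin 216° = -382.65, north 651 cos 216° = -526.67
Leg 2 (191°, 2609 m): east 2609 sin 191° = -497.82, north 2609 cos 191° = -2561.07
Leg 3 (034°, 2118 m): east 2118 sin 34° = 1184.37, north 2118 cos 34° = 1755.90
Leg 4 (093°, 1234 m): east 1234 sin 93° = 1232.31, north 1234 cos 93° = -64.58
Summing: 1536.21 m east, -1396.42 m north → (1536, -1396).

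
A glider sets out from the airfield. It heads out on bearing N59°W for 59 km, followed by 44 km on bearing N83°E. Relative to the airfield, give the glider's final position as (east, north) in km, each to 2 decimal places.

Leg 1 (N59°W, 59 km): east 59 sin 301° = -50.57, north 59 cos 301° = 30.39
Leg 2 (N83°E, 44 km): east 44 sin 83° = 43.67, north 44 cos 83° = 5.36
Summing: -6.90 km east, 35.75 km north → (-6.90, 35.75).

(-6.90, 35.75)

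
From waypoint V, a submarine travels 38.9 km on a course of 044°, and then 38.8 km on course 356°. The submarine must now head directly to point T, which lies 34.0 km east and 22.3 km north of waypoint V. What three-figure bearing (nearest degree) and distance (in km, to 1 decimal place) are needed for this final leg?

168°, 45.4 km

Leg 1 (044°, 38.9 km): east 38.9 sin 44° = 27.02, north 38.9 cos 44° = 27.98
Leg 2 (356°, 38.8 km): east 38.8 sin 356° = -2.71, north 38.8 cos 356° = 38.71
Current position: (24.32, 66.69). Target: (34.0, 22.3). Remaining: Δeast = 9.68, Δnorth = -44.39.
Bearing = atan2(9.68, -44.39) mod 360° = 167.69°; distance = √((9.68)² + (-44.39)²) = 45.432 km.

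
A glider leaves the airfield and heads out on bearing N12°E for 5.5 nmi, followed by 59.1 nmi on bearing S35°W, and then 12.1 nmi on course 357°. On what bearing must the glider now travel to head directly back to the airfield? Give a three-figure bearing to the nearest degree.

Leg 1 (N12°E, 5.5 nmi): east 5.5 sin 12° = 1.14, north 5.5 cos 12° = 5.38
Leg 2 (S35°W, 59.1 nmi): east 59.1 sin 215° = -33.90, north 59.1 cos 215° = -48.41
Leg 3 (357°, 12.1 nmi): east 12.1 sin 357° = -0.63, north 12.1 cos 357° = 12.08
Net displacement: -33.39 east, -30.95 north. Direction back to start is (33.39, 30.95): bearing = atan2(33.39, 30.95) mod 360° = 47.17° ≈ 047°.

047°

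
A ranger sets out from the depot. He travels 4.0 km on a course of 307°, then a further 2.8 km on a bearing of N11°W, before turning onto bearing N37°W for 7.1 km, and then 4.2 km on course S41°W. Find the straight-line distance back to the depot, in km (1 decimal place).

13.2 km

Leg 1 (307°, 4.0 km): east 4.0 sin 307° = -3.19, north 4.0 cos 307° = 2.41
Leg 2 (N11°W, 2.8 km): east 2.8 sin 349° = -0.53, north 2.8 cos 349° = 2.75
Leg 3 (N37°W, 7.1 km): east 7.1 sin 323° = -4.27, north 7.1 cos 323° = 5.67
Leg 4 (S41°W, 4.2 km): east 4.2 sin 221° = -2.76, north 4.2 cos 221° = -3.17
Net: -10.76 east, 7.66 north. Distance = √((-10.76)² + (7.66)²) = 13.204 km.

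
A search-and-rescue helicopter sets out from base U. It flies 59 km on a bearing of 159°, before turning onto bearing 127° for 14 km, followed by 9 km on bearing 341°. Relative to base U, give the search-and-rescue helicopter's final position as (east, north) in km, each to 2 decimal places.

Leg 1 (159°, 59 km): east 59 sin 159° = 21.14, north 59 cos 159° = -55.08
Leg 2 (127°, 14 km): east 14 sin 127° = 11.18, north 14 cos 127° = -8.43
Leg 3 (341°, 9 km): east 9 sin 341° = -2.93, north 9 cos 341° = 8.51
Summing: 29.39 km east, -55.00 km north → (29.39, -55.00).

(29.39, -55.00)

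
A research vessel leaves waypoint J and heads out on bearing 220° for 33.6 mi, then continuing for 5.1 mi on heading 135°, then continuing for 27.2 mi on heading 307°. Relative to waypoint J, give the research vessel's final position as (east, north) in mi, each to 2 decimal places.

(-39.71, -12.98)

Leg 1 (220°, 33.6 mi): east 33.6 sin 220° = -21.60, north 33.6 cos 220° = -25.74
Leg 2 (135°, 5.1 mi): east 5.1 sin 135° = 3.61, north 5.1 cos 135° = -3.61
Leg 3 (307°, 27.2 mi): east 27.2 sin 307° = -21.72, north 27.2 cos 307° = 16.37
Summing: -39.71 mi east, -12.98 mi north → (-39.71, -12.98).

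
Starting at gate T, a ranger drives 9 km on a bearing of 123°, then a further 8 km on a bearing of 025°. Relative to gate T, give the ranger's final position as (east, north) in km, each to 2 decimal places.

(10.93, 2.35)

Leg 1 (123°, 9 km): east 9 sin 123° = 7.55, north 9 cos 123° = -4.90
Leg 2 (025°, 8 km): east 8 sin 25° = 3.38, north 8 cos 25° = 7.25
Summing: 10.93 km east, 2.35 km north → (10.93, 2.35).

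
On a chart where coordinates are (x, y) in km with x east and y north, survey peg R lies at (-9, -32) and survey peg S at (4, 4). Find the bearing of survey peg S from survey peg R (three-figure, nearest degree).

Δeast = 4 − -9 = 13.00; Δnorth = 4 − -32 = 36.00.
Bearing = atan2(Δeast, Δnorth) mod 360° = 19.86° ≈ 020°.

020°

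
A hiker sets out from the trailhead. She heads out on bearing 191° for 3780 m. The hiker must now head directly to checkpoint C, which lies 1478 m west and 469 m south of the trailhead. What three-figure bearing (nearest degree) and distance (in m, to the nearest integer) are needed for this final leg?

Leg 1 (191°, 3780 m): east 3780 sin 191° = -721.26, north 3780 cos 191° = -3710.55
Current position: (-721.26, -3710.55). Target: (-1478, -469). Remaining: Δeast = -756.74, Δnorth = 3241.55.
Bearing = atan2(-756.74, 3241.55) mod 360° = 346.86°; distance = √((-756.74)² + (3241.55)²) = 3328.710 m.

347°, 3329 m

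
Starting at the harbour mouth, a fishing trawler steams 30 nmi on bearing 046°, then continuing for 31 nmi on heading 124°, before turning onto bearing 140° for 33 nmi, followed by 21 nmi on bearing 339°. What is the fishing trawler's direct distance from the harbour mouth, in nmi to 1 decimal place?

Leg 1 (046°, 30 nmi): east 30 sin 46° = 21.58, north 30 cos 46° = 20.84
Leg 2 (124°, 31 nmi): east 31 sin 124° = 25.70, north 31 cos 124° = -17.33
Leg 3 (140°, 33 nmi): east 33 sin 140° = 21.21, north 33 cos 140° = -25.28
Leg 4 (339°, 21 nmi): east 21 sin 339° = -7.53, north 21 cos 339° = 19.61
Net: 60.97 east, -2.17 north. Distance = √((60.97)² + (-2.17)²) = 61.005 nmi.

61.0 nmi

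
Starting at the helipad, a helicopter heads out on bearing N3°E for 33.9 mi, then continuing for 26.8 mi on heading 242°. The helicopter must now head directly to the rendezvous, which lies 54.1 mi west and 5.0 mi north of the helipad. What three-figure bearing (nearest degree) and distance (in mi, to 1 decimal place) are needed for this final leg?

243°, 36.1 mi

Leg 1 (N3°E, 33.9 mi): east 33.9 sin 3° = 1.77, north 33.9 cos 3° = 33.85
Leg 2 (242°, 26.8 mi): east 26.8 sin 242° = -23.66, north 26.8 cos 242° = -12.58
Current position: (-21.89, 21.27). Target: (-54.1, 5.0). Remaining: Δeast = -32.21, Δnorth = -16.27.
Bearing = atan2(-32.21, -16.27) mod 360° = 243.20°; distance = √((-32.21)² + (-16.27)²) = 36.088 mi.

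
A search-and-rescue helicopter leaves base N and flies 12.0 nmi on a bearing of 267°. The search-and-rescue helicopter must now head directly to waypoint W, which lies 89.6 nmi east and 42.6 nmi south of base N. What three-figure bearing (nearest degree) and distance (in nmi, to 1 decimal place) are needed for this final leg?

112°, 109.9 nmi

Leg 1 (267°, 12.0 nmi): east 12.0 sin 267° = -11.98, north 12.0 cos 267° = -0.63
Current position: (-11.98, -0.63). Target: (89.6, -42.6). Remaining: Δeast = 101.58, Δnorth = -41.97.
Bearing = atan2(101.58, -41.97) mod 360° = 112.45°; distance = √((101.58)² + (-41.97)²) = 109.913 nmi.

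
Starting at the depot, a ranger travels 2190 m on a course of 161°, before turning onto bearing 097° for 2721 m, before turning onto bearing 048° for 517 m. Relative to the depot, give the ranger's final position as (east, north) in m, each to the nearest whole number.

(3798, -2056)

Leg 1 (161°, 2190 m): east 2190 sin 161° = 712.99, north 2190 cos 161° = -2070.69
Leg 2 (097°, 2721 m): east 2721 sin 97° = 2700.72, north 2721 cos 97° = -331.61
Leg 3 (048°, 517 m): east 517 sin 48° = 384.21, north 517 cos 48° = 345.94
Summing: 3797.92 m east, -2056.35 m north → (3798, -2056).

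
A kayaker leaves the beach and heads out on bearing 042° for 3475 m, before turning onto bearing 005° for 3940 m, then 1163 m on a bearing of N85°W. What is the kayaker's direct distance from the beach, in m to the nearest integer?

6779 m

Leg 1 (042°, 3475 m): east 3475 sin 42° = 2325.23, north 3475 cos 42° = 2582.43
Leg 2 (005°, 3940 m): east 3940 sin 5° = 343.39, north 3940 cos 5° = 3925.01
Leg 3 (N85°W, 1163 m): east 1163 sin 275° = -1158.57, north 1163 cos 275° = 101.36
Net: 1510.05 east, 6608.80 north. Distance = √((1510.05)² + (6608.80)²) = 6779.119 m.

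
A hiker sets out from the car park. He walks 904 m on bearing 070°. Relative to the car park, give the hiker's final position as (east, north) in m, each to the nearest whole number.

Leg 1 (070°, 904 m): east 904 sin 70° = 849.48, north 904 cos 70° = 309.19
Summing: 849.48 m east, 309.19 m north → (849, 309).

(849, 309)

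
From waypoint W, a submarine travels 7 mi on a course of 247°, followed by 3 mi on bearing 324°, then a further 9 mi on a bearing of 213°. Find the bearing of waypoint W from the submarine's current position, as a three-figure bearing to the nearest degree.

Leg 1 (247°, 7 mi): east 7 sin 247° = -6.44, north 7 cos 247° = -2.74
Leg 2 (324°, 3 mi): east 3 sin 324° = -1.76, north 3 cos 324° = 2.43
Leg 3 (213°, 9 mi): east 9 sin 213° = -4.90, north 9 cos 213° = -7.55
Net displacement: -13.11 east, -7.86 north. Direction back to start is (13.11, 7.86): bearing = atan2(13.11, 7.86) mod 360° = 59.07° ≈ 059°.

059°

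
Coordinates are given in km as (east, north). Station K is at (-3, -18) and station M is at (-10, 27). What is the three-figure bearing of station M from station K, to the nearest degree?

351°

Δeast = -10 − -3 = -7.00; Δnorth = 27 − -18 = 45.00.
Bearing = atan2(Δeast, Δnorth) mod 360° = 351.16° ≈ 351°.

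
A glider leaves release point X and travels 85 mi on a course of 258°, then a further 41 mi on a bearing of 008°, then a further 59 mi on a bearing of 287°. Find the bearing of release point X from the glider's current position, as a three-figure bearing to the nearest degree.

107°

Leg 1 (258°, 85 mi): east 85 sin 258° = -83.14, north 85 cos 258° = -17.67
Leg 2 (008°, 41 mi): east 41 sin 8° = 5.71, north 41 cos 8° = 40.60
Leg 3 (287°, 59 mi): east 59 sin 287° = -56.42, north 59 cos 287° = 17.25
Net displacement: -133.86 east, 40.18 north. Direction back to start is (133.86, -40.18): bearing = atan2(133.86, -40.18) mod 360° = 106.71° ≈ 107°.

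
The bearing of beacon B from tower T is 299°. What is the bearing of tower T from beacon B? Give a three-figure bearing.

119°

Back-bearing = 299° − 180° = 119°.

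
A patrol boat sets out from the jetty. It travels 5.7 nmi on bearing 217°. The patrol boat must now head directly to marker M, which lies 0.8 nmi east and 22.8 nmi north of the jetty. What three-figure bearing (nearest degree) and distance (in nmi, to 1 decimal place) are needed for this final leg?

Leg 1 (217°, 5.7 nmi): east 5.7 sin 217° = -3.43, north 5.7 cos 217° = -4.55
Current position: (-3.43, -4.55). Target: (0.8, 22.8). Remaining: Δeast = 4.23, Δnorth = 27.35.
Bearing = atan2(4.23, 27.35) mod 360° = 8.79°; distance = √((4.23)² + (27.35)²) = 27.677 nmi.

009°, 27.7 nmi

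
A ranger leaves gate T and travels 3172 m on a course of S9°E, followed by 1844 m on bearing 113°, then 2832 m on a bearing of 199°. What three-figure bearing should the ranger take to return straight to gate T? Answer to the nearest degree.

Leg 1 (S9°E, 3172 m): east 3172 sin 171° = 496.21, north 3172 cos 171° = -3132.95
Leg 2 (113°, 1844 m): east 1844 sin 113° = 1697.41, north 1844 cos 113° = -720.51
Leg 3 (199°, 2832 m): east 2832 sin 199° = -922.01, north 2832 cos 199° = -2677.71
Net displacement: 1271.61 east, -6531.16 north. Direction back to start is (-1271.61, 6531.16): bearing = atan2(-1271.61, 6531.16) mod 360° = 348.98° ≈ 349°.

349°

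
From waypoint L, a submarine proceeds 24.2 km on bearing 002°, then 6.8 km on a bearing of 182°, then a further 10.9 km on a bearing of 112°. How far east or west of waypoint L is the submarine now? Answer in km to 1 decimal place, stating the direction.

Leg 1 (002°, 24.2 km): east 24.2 sin 2° = 0.84, north 24.2 cos 2° = 24.19
Leg 2 (182°, 6.8 km): east 6.8 sin 182° = -0.24, north 6.8 cos 182° = -6.80
Leg 3 (112°, 10.9 km): east 10.9 sin 112° = 10.11, north 10.9 cos 112° = -4.08
Net east component: 10.71 km.

10.7 km east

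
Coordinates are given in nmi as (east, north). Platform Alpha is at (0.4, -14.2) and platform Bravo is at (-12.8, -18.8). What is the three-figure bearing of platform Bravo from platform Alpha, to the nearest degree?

251°

Δeast = -12.8 − 0.4 = -13.20; Δnorth = -18.8 − -14.2 = -4.60.
Bearing = atan2(Δeast, Δnorth) mod 360° = 250.79° ≈ 251°.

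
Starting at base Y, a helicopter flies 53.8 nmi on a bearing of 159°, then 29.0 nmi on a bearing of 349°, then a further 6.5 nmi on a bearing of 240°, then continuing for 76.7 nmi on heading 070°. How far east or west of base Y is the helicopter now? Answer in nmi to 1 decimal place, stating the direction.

Leg 1 (159°, 53.8 nmi): east 53.8 sin 159° = 19.28, north 53.8 cos 159° = -50.23
Leg 2 (349°, 29.0 nmi): east 29.0 sin 349° = -5.53, north 29.0 cos 349° = 28.47
Leg 3 (240°, 6.5 nmi): east 6.5 sin 240° = -5.63, north 6.5 cos 240° = -3.25
Leg 4 (070°, 76.7 nmi): east 76.7 sin 70° = 72.07, north 76.7 cos 70° = 26.23
Net east component: 80.19 nmi.

80.2 nmi east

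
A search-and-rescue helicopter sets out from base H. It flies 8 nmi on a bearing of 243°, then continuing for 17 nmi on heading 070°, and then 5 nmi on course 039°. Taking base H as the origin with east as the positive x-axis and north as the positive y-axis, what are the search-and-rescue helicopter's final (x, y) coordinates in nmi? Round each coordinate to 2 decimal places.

(11.99, 6.07)

Leg 1 (243°, 8 nmi): east 8 sin 243° = -7.13, north 8 cos 243° = -3.63
Leg 2 (070°, 17 nmi): east 17 sin 70° = 15.97, north 17 cos 70° = 5.81
Leg 3 (039°, 5 nmi): east 5 sin 39° = 3.15, north 5 cos 39° = 3.89
Summing: 11.99 nmi east, 6.07 nmi north → (11.99, 6.07).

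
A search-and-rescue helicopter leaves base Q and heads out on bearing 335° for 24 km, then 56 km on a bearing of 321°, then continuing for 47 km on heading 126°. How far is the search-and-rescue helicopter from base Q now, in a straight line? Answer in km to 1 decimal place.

Leg 1 (335°, 24 km): east 24 sin 335° = -10.14, north 24 cos 335° = 21.75
Leg 2 (321°, 56 km): east 56 sin 321° = -35.24, north 56 cos 321° = 43.52
Leg 3 (126°, 47 km): east 47 sin 126° = 38.02, north 47 cos 126° = -27.63
Net: -7.36 east, 37.65 north. Distance = √((-7.36)² + (37.65)²) = 38.359 km.

38.4 km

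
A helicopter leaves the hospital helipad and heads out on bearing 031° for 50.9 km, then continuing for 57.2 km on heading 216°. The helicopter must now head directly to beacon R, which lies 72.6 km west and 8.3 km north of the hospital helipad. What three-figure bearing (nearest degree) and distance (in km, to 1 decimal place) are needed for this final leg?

280°, 66.1 km

Leg 1 (031°, 50.9 km): east 50.9 sin 31° = 26.22, north 50.9 cos 31° = 43.63
Leg 2 (216°, 57.2 km): east 57.2 sin 216° = -33.62, north 57.2 cos 216° = -46.28
Current position: (-7.41, -2.65). Target: (-72.6, 8.3). Remaining: Δeast = -65.19, Δnorth = 10.95.
Bearing = atan2(-65.19, 10.95) mod 360° = 279.53°; distance = √((-65.19)² + (10.95)²) = 66.107 km.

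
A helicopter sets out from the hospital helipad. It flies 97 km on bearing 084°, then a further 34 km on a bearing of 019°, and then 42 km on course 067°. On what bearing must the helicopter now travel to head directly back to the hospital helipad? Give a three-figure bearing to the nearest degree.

248°

Leg 1 (084°, 97 km): east 97 sin 84° = 96.47, north 97 cos 84° = 10.14
Leg 2 (019°, 34 km): east 34 sin 19° = 11.07, north 34 cos 19° = 32.15
Leg 3 (067°, 42 km): east 42 sin 67° = 38.66, north 42 cos 67° = 16.41
Net displacement: 146.20 east, 58.70 north. Direction back to start is (-146.20, -58.70): bearing = atan2(-146.20, -58.70) mod 360° = 248.12° ≈ 248°.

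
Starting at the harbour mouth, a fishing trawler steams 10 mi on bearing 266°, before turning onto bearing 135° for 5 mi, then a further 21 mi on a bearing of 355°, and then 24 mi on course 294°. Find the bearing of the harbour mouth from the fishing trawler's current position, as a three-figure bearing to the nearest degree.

131°

Leg 1 (266°, 10 mi): east 10 sin 266° = -9.98, north 10 cos 266° = -0.70
Leg 2 (135°, 5 mi): east 5 sin 135° = 3.54, north 5 cos 135° = -3.54
Leg 3 (355°, 21 mi): east 21 sin 355° = -1.83, north 21 cos 355° = 20.92
Leg 4 (294°, 24 mi): east 24 sin 294° = -21.93, north 24 cos 294° = 9.76
Net displacement: -30.20 east, 26.45 north. Direction back to start is (30.20, -26.45): bearing = atan2(30.20, -26.45) mod 360° = 131.22° ≈ 131°.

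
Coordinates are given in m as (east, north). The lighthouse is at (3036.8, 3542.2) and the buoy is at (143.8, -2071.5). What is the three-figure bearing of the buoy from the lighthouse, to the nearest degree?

207°

Δeast = 143.8 − 3036.8 = -2893.00; Δnorth = -2071.5 − 3542.2 = -5613.70.
Bearing = atan2(Δeast, Δnorth) mod 360° = 207.26° ≈ 207°.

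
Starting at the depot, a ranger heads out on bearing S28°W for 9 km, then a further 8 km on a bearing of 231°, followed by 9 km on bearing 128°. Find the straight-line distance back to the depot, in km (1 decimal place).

Leg 1 (S28°W, 9 km): east 9 sin 208° = -4.23, north 9 cos 208° = -7.95
Leg 2 (231°, 8 km): east 8 sin 231° = -6.22, north 8 cos 231° = -5.03
Leg 3 (128°, 9 km): east 9 sin 128° = 7.09, north 9 cos 128° = -5.54
Net: -3.35 east, -18.52 north. Distance = √((-3.35)² + (-18.52)²) = 18.823 km.

18.8 km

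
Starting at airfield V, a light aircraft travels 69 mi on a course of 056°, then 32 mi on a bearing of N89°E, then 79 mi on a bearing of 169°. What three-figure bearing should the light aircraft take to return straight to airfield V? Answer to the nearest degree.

Leg 1 (056°, 69 mi): east 69 sin 56° = 57.20, north 69 cos 56° = 38.58
Leg 2 (N89°E, 32 mi): east 32 sin 89° = 32.00, north 32 cos 89° = 0.56
Leg 3 (169°, 79 mi): east 79 sin 169° = 15.07, north 79 cos 169° = -77.55
Net displacement: 104.27 east, -38.41 north. Direction back to start is (-104.27, 38.41): bearing = atan2(-104.27, 38.41) mod 360° = 290.22° ≈ 290°.

290°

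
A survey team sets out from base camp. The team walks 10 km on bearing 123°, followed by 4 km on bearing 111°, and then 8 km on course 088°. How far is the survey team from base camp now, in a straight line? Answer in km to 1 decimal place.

21.2 km

Leg 1 (123°, 10 km): east 10 sin 123° = 8.39, north 10 cos 123° = -5.45
Leg 2 (111°, 4 km): east 4 sin 111° = 3.73, north 4 cos 111° = -1.43
Leg 3 (088°, 8 km): east 8 sin 88° = 8.00, north 8 cos 88° = 0.28
Net: 20.12 east, -6.60 north. Distance = √((20.12)² + (-6.60)²) = 21.171 km.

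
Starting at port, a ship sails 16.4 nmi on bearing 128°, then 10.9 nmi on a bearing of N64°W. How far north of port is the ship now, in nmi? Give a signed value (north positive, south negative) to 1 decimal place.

-5.3 nmi

Leg 1 (128°, 16.4 nmi): east 16.4 sin 128° = 12.92, north 16.4 cos 128° = -10.10
Leg 2 (N64°W, 10.9 nmi): east 10.9 sin 296° = -9.80, north 10.9 cos 296° = 4.78
Net north component: -5.32 nmi.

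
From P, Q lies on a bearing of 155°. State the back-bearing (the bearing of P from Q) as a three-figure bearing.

Back-bearing = 155° + 180° = 335°.

335°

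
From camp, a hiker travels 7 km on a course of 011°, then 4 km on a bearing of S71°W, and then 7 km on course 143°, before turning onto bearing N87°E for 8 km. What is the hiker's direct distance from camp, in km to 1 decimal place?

9.8 km

Leg 1 (011°, 7 km): east 7 sin 11° = 1.34, north 7 cos 11° = 6.87
Leg 2 (S71°W, 4 km): east 4 sin 251° = -3.78, north 4 cos 251° = -1.30
Leg 3 (143°, 7 km): east 7 sin 143° = 4.21, north 7 cos 143° = -5.59
Leg 4 (N87°E, 8 km): east 8 sin 87° = 7.99, north 8 cos 87° = 0.42
Net: 9.76 east, 0.40 north. Distance = √((9.76)² + (0.40)²) = 9.763 km.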